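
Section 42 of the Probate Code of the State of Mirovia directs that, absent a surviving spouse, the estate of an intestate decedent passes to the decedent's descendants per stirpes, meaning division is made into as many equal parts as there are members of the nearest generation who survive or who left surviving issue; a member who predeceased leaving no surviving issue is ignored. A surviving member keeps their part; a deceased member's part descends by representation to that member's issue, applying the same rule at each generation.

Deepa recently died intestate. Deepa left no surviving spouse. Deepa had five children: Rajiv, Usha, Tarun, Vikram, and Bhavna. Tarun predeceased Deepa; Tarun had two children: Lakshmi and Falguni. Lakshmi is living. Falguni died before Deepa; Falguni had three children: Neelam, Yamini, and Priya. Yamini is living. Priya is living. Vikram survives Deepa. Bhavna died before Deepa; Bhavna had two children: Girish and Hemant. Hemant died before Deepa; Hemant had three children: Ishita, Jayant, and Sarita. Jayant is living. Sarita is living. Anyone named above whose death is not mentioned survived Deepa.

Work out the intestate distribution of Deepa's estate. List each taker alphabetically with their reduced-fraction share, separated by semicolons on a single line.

Girish 1/10; Ishita 1/30; Jayant 1/30; Lakshmi 1/10; Neelam 1/30; Priya 1/30; Rajiv 1/5; Sarita 1/30; Usha 1/5; Vikram 1/5; Yamini 1/30

There is no surviving spouse, so the entire estate passes to Deepa's descendants per stirpes.
The estate is divided into 5 equal shares of 1/5 among Rajiv, Usha, Tarun, Vikram, Bhavna.
Rajiv is living and takes 1/5.
Usha is living and takes 1/5.
Tarun predeceased; the 1/5 allotted to Tarun's branch passes to Tarun's issue by representation.
The 1/5 is divided into 2 equal shares of 1/10 among Lakshmi, Falguni.
Lakshmi is living and takes 1/10.
Falguni predeceased; the 1/10 allotted to Falguni's branch passes to Falguni's issue by representation.
The 1/10 is divided into 3 equal shares of 1/30 among Neelam, Yamini, Priya.
Neelam is living and takes 1/30.
Yamini is living and takes 1/30.
Priya is living and takes 1/30.
Vikram is living and takes 1/5.
Bhavna predeceased; the 1/5 allotted to Bhavna's branch passes to Bhavna's issue by representation.
The 1/5 is divided into 2 equal shares of 1/10 among Girish, Hemant.
Girish is living and takes 1/10.
Hemant predeceased; the 1/10 allotted to Hemant's branch passes to Hemant's issue by representation.
The 1/10 is divided into 3 equal shares of 1/30 among Ishita, Jayant, Sarita.
Ishita is living and takes 1/30.
Jayant is living and takes 1/30.
Sarita is living and takes 1/30.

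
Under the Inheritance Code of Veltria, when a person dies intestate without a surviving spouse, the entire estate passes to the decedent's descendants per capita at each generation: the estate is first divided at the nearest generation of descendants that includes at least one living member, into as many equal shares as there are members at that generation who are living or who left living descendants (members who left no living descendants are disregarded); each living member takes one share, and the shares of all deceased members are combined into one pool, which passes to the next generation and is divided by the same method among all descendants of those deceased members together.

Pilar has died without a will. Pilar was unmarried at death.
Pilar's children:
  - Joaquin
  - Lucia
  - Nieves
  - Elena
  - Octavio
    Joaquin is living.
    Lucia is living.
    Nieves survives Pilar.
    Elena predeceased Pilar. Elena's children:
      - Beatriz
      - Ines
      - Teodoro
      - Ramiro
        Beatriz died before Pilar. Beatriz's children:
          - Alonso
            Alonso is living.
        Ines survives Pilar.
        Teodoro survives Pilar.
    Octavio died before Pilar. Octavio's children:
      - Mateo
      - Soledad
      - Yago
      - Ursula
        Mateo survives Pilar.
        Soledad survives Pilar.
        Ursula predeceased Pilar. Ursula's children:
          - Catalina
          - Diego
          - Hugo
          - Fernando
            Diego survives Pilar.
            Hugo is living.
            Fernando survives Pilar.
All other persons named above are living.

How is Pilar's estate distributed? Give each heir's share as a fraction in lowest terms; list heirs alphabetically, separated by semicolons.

Alonso 1/50; Catalina 1/50; Diego 1/50; Fernando 1/50; Hugo 1/50; Ines 1/20; Joaquin 1/5; Lucia 1/5; Mateo 1/20; Nieves 1/5; Ramiro 1/20; Soledad 1/20; Teodoro 1/20; Yago 1/20

There is no surviving spouse, so the entire estate passes to Pilar's descendants per capita at each generation.
At generation 1 (Joaquin, Lucia, Nieves, Elena, Octavio) there are 5 shares of (1)/5 = 1/5 each.
Living: Joaquin, Lucia, and Nieves — each takes 1/5.
Deceased: Elena and Octavio. Their combined 2/5 is pooled and carried to generation 2.
At generation 2 (Beatriz, Ines, Teodoro, Ramiro, Mateo, Soledad, Yago, Ursula) there are 8 shares of (2/5)/8 = 1/20 each.
Living: Ines, Teodoro, Ramiro, Mateo, Soledad, and Yago — each takes 1/20.
Deceased: Beatriz and Ursula. Their combined 1/10 is pooled and carried to generation 3.
At generation 3 (Alonso, Catalina, Diego, Hugo, Fernando) there are 5 shares of (1/10)/5 = 1/50 each.
Living: Alonso, Catalina, Diego, Hugo, and Fernando — each takes 1/50.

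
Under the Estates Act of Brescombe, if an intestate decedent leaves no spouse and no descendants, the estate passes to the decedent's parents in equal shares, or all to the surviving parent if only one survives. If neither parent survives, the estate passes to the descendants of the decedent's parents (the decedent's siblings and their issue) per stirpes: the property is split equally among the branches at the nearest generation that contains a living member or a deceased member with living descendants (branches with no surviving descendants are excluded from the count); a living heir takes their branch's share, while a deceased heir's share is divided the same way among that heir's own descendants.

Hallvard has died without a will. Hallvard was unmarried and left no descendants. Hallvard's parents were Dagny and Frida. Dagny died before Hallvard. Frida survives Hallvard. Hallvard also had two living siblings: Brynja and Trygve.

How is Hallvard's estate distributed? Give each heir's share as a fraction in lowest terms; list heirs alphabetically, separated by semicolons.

Only one parent, Frida, survives, so Frida takes the entire estate. The siblings take nothing because a surviving parent has priority.

Frida 1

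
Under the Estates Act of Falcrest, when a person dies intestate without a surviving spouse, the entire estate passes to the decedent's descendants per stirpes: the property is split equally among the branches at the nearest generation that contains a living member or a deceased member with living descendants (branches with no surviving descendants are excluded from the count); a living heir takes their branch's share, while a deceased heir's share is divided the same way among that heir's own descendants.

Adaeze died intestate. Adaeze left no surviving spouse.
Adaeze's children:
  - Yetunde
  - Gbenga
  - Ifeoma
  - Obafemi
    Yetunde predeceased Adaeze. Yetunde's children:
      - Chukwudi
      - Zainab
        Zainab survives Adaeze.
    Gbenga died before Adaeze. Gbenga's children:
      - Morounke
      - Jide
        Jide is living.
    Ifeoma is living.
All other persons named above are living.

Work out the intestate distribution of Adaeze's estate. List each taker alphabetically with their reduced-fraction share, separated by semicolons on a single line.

There is no surviving spouse, so the entire estate passes to Adaeze's descendants per stirpes.
The estate is divided into 4 equal shares of 1/4 among Yetunde, Gbenga, Ifeoma, Obafemi.
Yetunde predeceased; the 1/4 allotted to Yetunde's branch passes to Yetunde's issue by representation.
The 1/4 is divided into 2 equal shares of 1/8 among Chukwudi, Zainab.
Chukwudi is living and takes 1/8.
Zainab is living and takes 1/8.
Gbenga predeceased; the 1/4 allotted to Gbenga's branch passes to Gbenga's issue by representation.
The 1/4 is divided into 2 equal shares of 1/8 among Morounke, Jide.
Morounke is living and takes 1/8.
Jide is living and takes 1/8.
Ifeoma is living and takes 1/4.
Obafemi is living and takes 1/4.

Chukwudi 1/8; Ifeoma 1/4; Jide 1/8; Morounke 1/8; Obafemi 1/4; Zainab 1/8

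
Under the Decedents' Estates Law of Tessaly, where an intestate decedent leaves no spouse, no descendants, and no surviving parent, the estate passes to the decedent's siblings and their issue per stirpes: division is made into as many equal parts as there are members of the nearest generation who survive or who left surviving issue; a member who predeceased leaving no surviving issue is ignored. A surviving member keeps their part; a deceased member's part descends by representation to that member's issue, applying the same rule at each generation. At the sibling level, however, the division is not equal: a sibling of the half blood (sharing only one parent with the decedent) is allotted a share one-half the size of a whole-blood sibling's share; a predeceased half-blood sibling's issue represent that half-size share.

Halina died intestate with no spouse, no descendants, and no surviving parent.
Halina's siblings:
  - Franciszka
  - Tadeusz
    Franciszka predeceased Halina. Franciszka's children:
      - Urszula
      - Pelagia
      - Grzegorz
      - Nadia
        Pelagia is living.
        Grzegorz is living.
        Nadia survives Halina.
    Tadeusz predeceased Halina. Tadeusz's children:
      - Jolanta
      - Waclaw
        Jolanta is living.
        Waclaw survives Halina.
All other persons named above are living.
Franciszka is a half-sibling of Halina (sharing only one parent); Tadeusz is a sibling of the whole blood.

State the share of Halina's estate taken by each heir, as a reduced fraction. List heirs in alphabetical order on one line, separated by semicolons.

No spouse, descendants, or parent survives, so the estate passes to Halina's siblings per stirpes.
Half-blood siblings count for one-half the weight of whole-blood siblings at the initial division.
Dividing 1 in proportion to weights (total weight 3/2): Franciszka (weight 1/2) → 1/3; Tadeusz (weight 1) → 2/3.
Franciszka predeceased; the 1/3 allotted to Franciszka's branch passes to Franciszka's issue by representation.
The 1/3 is divided into 4 equal shares of 1/12 among Urszula, Pelagia, Grzegorz, Nadia.
Urszula is living and takes 1/12.
Pelagia is living and takes 1/12.
Grzegorz is living and takes 1/12.
Nadia is living and takes 1/12.
Tadeusz predeceased; the 2/3 allotted to Tadeusz's branch passes to Tadeusz's issue by representation.
The 2/3 is divided into 2 equal shares of 1/3 among Jolanta, Waclaw.
Jolanta is living and takes 1/3.
Waclaw is living and takes 1/3.

Grzegorz 1/12; Jolanta 1/3; Nadia 1/12; Pelagia 1/12; Urszula 1/12; Waclaw 1/3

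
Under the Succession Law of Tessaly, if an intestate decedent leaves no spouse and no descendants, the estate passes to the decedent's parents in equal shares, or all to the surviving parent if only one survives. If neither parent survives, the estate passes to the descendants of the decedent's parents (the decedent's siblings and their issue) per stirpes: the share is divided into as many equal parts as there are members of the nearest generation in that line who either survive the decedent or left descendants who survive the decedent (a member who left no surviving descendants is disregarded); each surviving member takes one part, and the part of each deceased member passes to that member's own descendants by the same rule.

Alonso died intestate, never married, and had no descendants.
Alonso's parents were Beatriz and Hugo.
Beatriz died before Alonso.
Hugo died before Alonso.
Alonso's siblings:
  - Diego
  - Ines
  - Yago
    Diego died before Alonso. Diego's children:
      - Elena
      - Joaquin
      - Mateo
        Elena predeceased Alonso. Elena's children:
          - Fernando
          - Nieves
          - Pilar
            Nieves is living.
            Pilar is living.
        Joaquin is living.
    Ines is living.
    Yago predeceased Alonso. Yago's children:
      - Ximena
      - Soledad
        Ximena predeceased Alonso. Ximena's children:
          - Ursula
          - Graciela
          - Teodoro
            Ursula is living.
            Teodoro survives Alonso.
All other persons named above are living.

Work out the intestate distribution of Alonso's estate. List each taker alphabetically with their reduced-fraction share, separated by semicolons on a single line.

Neither parent survives and there are no descendants, so the estate passes to Alonso's siblings and their issue per stirpes.
The estate is divided into 3 equal shares of 1/3 among Diego, Ines, Yago.
Diego predeceased; the 1/3 allotted to Diego's branch passes to Diego's issue by representation.
The 1/3 is divided into 3 equal shares of 1/9 among Elena, Joaquin, Mateo.
Elena predeceased; the 1/9 allotted to Elena's branch passes to Elena's issue by representation.
The 1/9 is divided into 3 equal shares of 1/27 among Fernando, Nieves, Pilar.
Fernando is living and takes 1/27.
Nieves is living and takes 1/27.
Pilar is living and takes 1/27.
Joaquin is living and takes 1/9.
Mateo is living and takes 1/9.
Ines is living and takes 1/3.
Yago predeceased; the 1/3 allotted to Yago's branch passes to Yago's issue by representation.
The 1/3 is divided into 2 equal shares of 1/6 among Ximena, Soledad.
Ximena predeceased; the 1/6 allotted to Ximena's branch passes to Ximena's issue by representation.
The 1/6 is divided into 3 equal shares of 1/18 among Ursula, Graciela, Teodoro.
Ursula is living and takes 1/18.
Graciela is living and takes 1/18.
Teodoro is living and takes 1/18.
Soledad is living and takes 1/6.

Fernando 1/27; Graciela 1/18; Ines 1/3; Joaquin 1/9; Mateo 1/9; Nieves 1/27; Pilar 1/27; Soledad 1/6; Teodoro 1/18; Ursula 1/18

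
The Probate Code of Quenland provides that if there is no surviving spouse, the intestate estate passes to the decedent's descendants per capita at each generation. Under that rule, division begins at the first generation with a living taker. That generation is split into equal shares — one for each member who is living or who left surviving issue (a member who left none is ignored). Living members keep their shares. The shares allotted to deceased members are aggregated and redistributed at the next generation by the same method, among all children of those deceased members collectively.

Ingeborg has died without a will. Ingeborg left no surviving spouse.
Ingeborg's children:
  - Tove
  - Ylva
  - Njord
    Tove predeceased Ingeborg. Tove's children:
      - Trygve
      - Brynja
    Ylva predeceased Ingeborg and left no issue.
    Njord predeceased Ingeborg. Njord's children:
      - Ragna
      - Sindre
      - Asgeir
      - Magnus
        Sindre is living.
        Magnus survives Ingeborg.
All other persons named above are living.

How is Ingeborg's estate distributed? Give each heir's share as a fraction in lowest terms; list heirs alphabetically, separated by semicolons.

Asgeir 1/6; Brynja 1/6; Magnus 1/6; Ragna 1/6; Sindre 1/6; Trygve 1/6

There is no surviving spouse, so the entire estate passes to Ingeborg's descendants per capita at each generation.
No one at generation 1 (Tove, Njord) is living; moving to the next generation.
At generation 2 (Trygve, Brynja, Ragna, Sindre, Asgeir, Magnus) there are 6 shares of (1)/6 = 1/6 each.
Living: Trygve, Brynja, Ragna, Sindre, Asgeir, and Magnus — each takes 1/6.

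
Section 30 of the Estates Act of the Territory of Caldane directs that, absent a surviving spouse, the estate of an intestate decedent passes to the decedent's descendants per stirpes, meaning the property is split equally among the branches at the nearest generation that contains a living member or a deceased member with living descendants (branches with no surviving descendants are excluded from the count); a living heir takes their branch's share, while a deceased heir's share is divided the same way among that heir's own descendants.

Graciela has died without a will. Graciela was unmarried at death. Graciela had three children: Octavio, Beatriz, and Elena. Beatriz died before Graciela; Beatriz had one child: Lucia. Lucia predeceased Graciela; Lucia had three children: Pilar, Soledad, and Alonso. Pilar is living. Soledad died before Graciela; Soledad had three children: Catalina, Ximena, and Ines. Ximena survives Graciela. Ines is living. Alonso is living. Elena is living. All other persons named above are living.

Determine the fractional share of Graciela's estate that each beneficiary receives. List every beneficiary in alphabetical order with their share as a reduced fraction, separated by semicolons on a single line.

Alonso 1/9; Catalina 1/27; Elena 1/3; Ines 1/27; Octavio 1/3; Pilar 1/9; Ximena 1/27

There is no surviving spouse, so the entire estate passes to Graciela's descendants per stirpes.
The estate is divided into 3 equal shares of 1/3 among Octavio, Beatriz, Elena.
Octavio is living and takes 1/3.
Beatriz predeceased; the 1/3 allotted to Beatriz's branch passes to Beatriz's issue by representation.
Lucia's line is the sole branch at this level, so the full 1/3 passes to Lucia's issue by representation.
The 1/3 is divided into 3 equal shares of 1/9 among Pilar, Soledad, Alonso.
Pilar is living and takes 1/9.
Soledad predeceased; the 1/9 allotted to Soledad's branch passes to Soledad's issue by representation.
The 1/9 is divided into 3 equal shares of 1/27 among Catalina, Ximena, Ines.
Catalina is living and takes 1/27.
Ximena is living and takes 1/27.
Ines is living and takes 1/27.
Alonso is living and takes 1/9.
Elena is living and takes 1/3.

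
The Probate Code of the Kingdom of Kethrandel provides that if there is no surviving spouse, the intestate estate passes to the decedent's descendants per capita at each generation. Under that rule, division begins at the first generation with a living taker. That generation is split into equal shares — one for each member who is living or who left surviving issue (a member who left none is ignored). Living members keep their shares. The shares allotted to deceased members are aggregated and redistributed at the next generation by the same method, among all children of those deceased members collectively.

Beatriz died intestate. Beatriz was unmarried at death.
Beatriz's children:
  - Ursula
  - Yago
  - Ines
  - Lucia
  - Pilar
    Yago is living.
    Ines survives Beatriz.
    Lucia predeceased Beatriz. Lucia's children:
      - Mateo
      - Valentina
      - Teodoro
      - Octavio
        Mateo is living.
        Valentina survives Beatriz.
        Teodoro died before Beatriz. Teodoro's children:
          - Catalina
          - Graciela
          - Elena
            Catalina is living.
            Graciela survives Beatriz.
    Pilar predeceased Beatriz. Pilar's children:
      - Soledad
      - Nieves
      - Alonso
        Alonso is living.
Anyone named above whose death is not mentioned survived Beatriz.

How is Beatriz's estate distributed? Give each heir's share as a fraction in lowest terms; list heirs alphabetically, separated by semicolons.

Alonso 2/35; Catalina 2/105; Elena 2/105; Graciela 2/105; Ines 1/5; Mateo 2/35; Nieves 2/35; Octavio 2/35; Soledad 2/35; Ursula 1/5; Valentina 2/35; Yago 1/5

There is no surviving spouse, so the entire estate passes to Beatriz's descendants per capita at each generation.
At generation 1 (Ursula, Yago, Ines, Lucia, Pilar) there are 5 shares of (1)/5 = 1/5 each.
Living: Ursula, Yago, and Ines — each takes 1/5.
Deceased: Lucia and Pilar. Their combined 2/5 is pooled and carried to generation 2.
At generation 2 (Mateo, Valentina, Teodoro, Octavio, Soledad, Nieves, Alonso) there are 7 shares of (2/5)/7 = 2/35 each.
Living: Mateo, Valentina, Octavio, Soledad, Nieves, and Alonso — each takes 2/35.
Deceased: Teodoro. That 2/35 share is carried to generation 3.
At generation 3 (Catalina, Graciela, Elena) there are 3 shares of (2/35)/3 = 2/105 each.
Living: Catalina, Graciela, and Elena — each takes 2/105.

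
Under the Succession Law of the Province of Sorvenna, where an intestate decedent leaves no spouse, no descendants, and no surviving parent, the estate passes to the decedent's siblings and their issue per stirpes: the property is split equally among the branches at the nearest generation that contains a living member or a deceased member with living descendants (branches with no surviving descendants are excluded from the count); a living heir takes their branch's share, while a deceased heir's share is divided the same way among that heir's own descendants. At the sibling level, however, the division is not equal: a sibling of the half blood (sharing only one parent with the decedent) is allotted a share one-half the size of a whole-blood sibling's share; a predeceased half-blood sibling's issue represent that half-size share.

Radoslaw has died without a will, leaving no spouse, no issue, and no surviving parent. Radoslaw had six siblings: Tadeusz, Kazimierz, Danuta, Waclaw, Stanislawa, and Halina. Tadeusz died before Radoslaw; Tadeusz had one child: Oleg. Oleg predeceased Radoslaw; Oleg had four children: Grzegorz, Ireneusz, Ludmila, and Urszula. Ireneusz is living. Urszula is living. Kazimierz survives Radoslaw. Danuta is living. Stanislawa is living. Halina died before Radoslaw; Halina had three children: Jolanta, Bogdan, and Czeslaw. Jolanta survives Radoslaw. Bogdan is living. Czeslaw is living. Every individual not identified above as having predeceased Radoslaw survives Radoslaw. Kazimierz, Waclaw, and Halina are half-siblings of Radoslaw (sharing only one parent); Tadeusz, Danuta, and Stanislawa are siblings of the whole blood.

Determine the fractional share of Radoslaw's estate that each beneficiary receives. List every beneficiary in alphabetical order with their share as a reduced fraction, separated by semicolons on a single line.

No spouse, descendants, or parent survives, so the estate passes to Radoslaw's siblings per stirpes.
Half-blood siblings count for one-half the weight of whole-blood siblings at the initial division.
Dividing 1 in proportion to weights (total weight 9/2): Tadeusz (weight 1) → 2/9; Kazimierz (weight 1/2) → 1/9; Danuta (weight 1) → 2/9; Waclaw (weight 1/2) → 1/9; Stanislawa (weight 1) → 2/9; Halina (weight 1/2) → 1/9.
Tadeusz predeceased; the 2/9 allotted to Tadeusz's branch passes to Tadeusz's issue by representation.
Oleg's line is the sole branch at this level, so the full 2/9 passes to Oleg's issue by representation.
The 2/9 is divided into 4 equal shares of 1/18 among Grzegorz, Ireneusz, Ludmila, Urszula.
Grzegorz is living and takes 1/18.
Ireneusz is living and takes 1/18.
Ludmila is living and takes 1/18.
Urszula is living and takes 1/18.
Kazimierz is living and takes 1/9.
Danuta is living and takes 2/9.
Waclaw is living and takes 1/9.
Stanislawa is living and takes 2/9.
Halina predeceased; the 1/9 allotted to Halina's branch passes to Halina's issue by representation.
The 1/9 is divided into 3 equal shares of 1/27 among Jolanta, Bogdan, Czeslaw.
Jolanta is living and takes 1/27.
Bogdan is living and takes 1/27.
Czeslaw is living and takes 1/27.

Bogdan 1/27; Czeslaw 1/27; Danuta 2/9; Grzegorz 1/18; Ireneusz 1/18; Jolanta 1/27; Kazimierz 1/9; Ludmila 1/18; Stanislawa 2/9; Urszula 1/18; Waclaw 1/9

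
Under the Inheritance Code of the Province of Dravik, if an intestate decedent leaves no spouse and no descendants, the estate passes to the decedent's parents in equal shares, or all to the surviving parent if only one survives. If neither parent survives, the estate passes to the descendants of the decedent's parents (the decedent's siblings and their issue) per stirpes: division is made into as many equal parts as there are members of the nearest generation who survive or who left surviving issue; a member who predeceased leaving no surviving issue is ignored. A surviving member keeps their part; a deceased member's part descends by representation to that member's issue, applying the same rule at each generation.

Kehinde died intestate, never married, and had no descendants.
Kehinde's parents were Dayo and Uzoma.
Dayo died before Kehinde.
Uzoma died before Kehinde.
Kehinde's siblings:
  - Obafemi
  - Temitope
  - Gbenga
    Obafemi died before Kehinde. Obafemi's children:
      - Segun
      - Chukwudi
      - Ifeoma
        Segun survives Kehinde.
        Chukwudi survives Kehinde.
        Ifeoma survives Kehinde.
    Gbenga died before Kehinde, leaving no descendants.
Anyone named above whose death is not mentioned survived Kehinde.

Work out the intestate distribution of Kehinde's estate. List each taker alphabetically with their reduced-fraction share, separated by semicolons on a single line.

Chukwudi 1/6; Ifeoma 1/6; Segun 1/6; Temitope 1/2

Neither parent survives and there are no descendants, so the estate passes to Kehinde's siblings and their issue per stirpes.
Gbenga left no surviving issue, so that branch lapses and is disregarded.
The estate is divided into 2 equal shares of 1/2 among Obafemi, Temitope.
Obafemi predeceased; the 1/2 allotted to Obafemi's branch passes to Obafemi's issue by representation.
The 1/2 is divided into 3 equal shares of 1/6 among Segun, Chukwudi, Ifeoma.
Segun is living and takes 1/6.
Chukwudi is living and takes 1/6.
Ifeoma is living and takes 1/6.
Temitope is living and takes 1/2.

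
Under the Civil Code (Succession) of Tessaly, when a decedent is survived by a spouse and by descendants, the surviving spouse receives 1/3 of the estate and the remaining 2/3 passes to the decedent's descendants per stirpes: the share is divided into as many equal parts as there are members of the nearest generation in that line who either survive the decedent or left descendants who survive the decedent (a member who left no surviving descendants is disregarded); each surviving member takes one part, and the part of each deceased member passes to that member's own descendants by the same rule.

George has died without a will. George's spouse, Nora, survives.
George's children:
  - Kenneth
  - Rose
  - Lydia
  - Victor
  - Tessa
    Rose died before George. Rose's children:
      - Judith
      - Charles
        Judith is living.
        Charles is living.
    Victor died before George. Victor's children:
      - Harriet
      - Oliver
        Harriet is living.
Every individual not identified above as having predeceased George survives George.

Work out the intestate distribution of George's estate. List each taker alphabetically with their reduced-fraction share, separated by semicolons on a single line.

Charles 1/15; Harriet 1/15; Judith 1/15; Kenneth 2/15; Lydia 2/15; Nora 1/3; Oliver 1/15; Tessa 2/15

Nora, as surviving spouse, takes 1/3.
The remaining 2/3 passes to George's descendants per stirpes.
The 2/3 is divided into 5 equal shares of 2/15 among Kenneth, Rose, Lydia, Victor, Tessa.
Kenneth is living and takes 2/15.
Rose predeceased; the 2/15 allotted to Rose's branch passes to Rose's issue by representation.
The 2/15 is divided into 2 equal shares of 1/15 among Judith, Charles.
Judith is living and takes 1/15.
Charles is living and takes 1/15.
Lydia is living and takes 2/15.
Victor predeceased; the 2/15 allotted to Victor's branch passes to Victor's issue by representation.
The 2/15 is divided into 2 equal shares of 1/15 among Harriet, Oliver.
Harriet is living and takes 1/15.
Oliver is living and takes 1/15.
Tessa is living and takes 2/15.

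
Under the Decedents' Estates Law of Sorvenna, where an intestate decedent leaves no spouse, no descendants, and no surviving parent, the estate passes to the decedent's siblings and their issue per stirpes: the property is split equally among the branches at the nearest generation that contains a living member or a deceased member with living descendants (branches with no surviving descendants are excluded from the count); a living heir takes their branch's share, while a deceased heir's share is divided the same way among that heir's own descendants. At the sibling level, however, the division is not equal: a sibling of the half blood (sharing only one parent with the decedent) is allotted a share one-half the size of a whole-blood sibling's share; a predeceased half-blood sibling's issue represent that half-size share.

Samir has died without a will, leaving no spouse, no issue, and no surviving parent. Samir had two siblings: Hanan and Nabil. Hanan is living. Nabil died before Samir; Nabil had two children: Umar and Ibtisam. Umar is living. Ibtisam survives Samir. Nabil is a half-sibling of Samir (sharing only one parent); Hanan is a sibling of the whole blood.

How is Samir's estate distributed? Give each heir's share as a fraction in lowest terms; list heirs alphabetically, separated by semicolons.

Hanan 2/3; Ibtisam 1/6; Umar 1/6

No spouse, descendants, or parent survives, so the estate passes to Samir's siblings per stirpes.
Half-blood siblings count for one-half the weight of whole-blood siblings at the initial division.
Dividing 1 in proportion to weights (total weight 3/2): Hanan (weight 1) → 2/3; Nabil (weight 1/2) → 1/3.
Hanan is living and takes 2/3.
Nabil predeceased; the 1/3 allotted to Nabil's branch passes to Nabil's issue by representation.
The 1/3 is divided into 2 equal shares of 1/6 among Umar, Ibtisam.
Umar is living and takes 1/6.
Ibtisam is living and takes 1/6.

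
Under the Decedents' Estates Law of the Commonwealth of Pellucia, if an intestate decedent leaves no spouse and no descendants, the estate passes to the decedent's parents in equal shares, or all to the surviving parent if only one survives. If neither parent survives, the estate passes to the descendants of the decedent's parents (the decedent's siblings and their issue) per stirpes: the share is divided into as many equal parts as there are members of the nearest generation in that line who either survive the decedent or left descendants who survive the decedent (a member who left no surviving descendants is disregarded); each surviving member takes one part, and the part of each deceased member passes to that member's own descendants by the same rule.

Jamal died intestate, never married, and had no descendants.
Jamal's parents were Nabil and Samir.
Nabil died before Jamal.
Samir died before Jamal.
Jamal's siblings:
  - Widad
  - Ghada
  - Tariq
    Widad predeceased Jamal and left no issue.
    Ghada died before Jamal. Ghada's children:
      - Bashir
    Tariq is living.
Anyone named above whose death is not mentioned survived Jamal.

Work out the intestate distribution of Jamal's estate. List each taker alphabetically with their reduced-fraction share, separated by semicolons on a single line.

Bashir 1/2; Tariq 1/2

Neither parent survives and there are no descendants, so the estate passes to Jamal's siblings and their issue per stirpes.
Widad left no surviving issue, so that branch lapses and is disregarded.
The estate is divided into 2 equal shares of 1/2 among Ghada, Tariq.
Ghada predeceased; the 1/2 allotted to Ghada's branch passes to Ghada's issue by representation.
Bashir is the sole taker at this level and receives the full 1/2.
Tariq is living and takes 1/2.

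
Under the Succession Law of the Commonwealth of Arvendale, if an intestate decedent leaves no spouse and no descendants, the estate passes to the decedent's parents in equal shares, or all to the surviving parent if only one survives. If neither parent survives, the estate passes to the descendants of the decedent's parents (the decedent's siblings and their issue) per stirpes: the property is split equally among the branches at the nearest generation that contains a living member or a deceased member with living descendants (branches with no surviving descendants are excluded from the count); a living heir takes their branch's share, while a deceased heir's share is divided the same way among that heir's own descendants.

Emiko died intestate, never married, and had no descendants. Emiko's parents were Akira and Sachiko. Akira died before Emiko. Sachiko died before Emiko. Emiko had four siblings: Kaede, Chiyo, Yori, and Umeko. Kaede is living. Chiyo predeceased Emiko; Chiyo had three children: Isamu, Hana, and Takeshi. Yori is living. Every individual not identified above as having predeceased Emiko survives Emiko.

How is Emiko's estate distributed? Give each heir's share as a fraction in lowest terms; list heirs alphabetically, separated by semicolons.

Neither parent survives and there are no descendants, so the estate passes to Emiko's siblings and their issue per stirpes.
The estate is divided into 4 equal shares of 1/4 among Kaede, Chiyo, Yori, Umeko.
Kaede is living and takes 1/4.
Chiyo predeceased; the 1/4 allotted to Chiyo's branch passes to Chiyo's issue by representation.
The 1/4 is divided into 3 equal shares of 1/12 among Isamu, Hana, Takeshi.
Isamu is living and takes 1/12.
Hana is living and takes 1/12.
Takeshi is living and takes 1/12.
Yori is living and takes 1/4.
Umeko is living and takes 1/4.

Hana 1/12; Isamu 1/12; Kaede 1/4; Takeshi 1/12; Umeko 1/4; Yori 1/4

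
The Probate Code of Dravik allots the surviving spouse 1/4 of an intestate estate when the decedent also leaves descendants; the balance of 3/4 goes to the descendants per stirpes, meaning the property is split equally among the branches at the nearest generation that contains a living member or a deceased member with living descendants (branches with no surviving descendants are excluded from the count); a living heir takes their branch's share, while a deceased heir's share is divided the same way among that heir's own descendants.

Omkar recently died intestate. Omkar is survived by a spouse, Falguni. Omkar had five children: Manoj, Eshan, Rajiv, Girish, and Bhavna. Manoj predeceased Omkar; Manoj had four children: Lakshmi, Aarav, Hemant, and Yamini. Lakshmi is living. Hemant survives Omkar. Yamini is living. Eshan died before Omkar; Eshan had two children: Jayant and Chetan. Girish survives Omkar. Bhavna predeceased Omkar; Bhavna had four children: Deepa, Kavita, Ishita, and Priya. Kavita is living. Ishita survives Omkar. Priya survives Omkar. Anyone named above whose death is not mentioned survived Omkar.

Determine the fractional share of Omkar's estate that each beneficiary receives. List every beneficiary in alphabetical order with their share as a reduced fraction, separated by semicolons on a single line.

Aarav 3/80; Chetan 3/40; Deepa 3/80; Falguni 1/4; Girish 3/20; Hemant 3/80; Ishita 3/80; Jayant 3/40; Kavita 3/80; Lakshmi 3/80; Priya 3/80; Rajiv 3/20; Yamini 3/80

Falguni, as surviving spouse, takes 1/4.
The remaining 3/4 passes to Omkar's descendants per stirpes.
The 3/4 is divided into 5 equal shares of 3/20 among Manoj, Eshan, Rajiv, Girish, Bhavna.
Manoj predeceased; the 3/20 allotted to Manoj's branch passes to Manoj's issue by representation.
The 3/20 is divided into 4 equal shares of 3/80 among Lakshmi, Aarav, Hemant, Yamini.
Lakshmi is living and takes 3/80.
Aarav is living and takes 3/80.
Hemant is living and takes 3/80.
Yamini is living and takes 3/80.
Eshan predeceased; the 3/20 allotted to Eshan's branch passes to Eshan's issue by representation.
The 3/20 is divided into 2 equal shares of 3/40 among Jayant, Chetan.
Jayant is living and takes 3/40.
Chetan is living and takes 3/40.
Rajiv is living and takes 3/20.
Girish is living and takes 3/20.
Bhavna predeceased; the 3/20 allotted to Bhavna's branch passes to Bhavna's issue by representation.
The 3/20 is divided into 4 equal shares of 3/80 among Deepa, Kavita, Ishita, Priya.
Deepa is living and takes 3/80.
Kavita is living and takes 3/80.
Ishita is living and takes 3/80.
Priya is living and takes 3/80.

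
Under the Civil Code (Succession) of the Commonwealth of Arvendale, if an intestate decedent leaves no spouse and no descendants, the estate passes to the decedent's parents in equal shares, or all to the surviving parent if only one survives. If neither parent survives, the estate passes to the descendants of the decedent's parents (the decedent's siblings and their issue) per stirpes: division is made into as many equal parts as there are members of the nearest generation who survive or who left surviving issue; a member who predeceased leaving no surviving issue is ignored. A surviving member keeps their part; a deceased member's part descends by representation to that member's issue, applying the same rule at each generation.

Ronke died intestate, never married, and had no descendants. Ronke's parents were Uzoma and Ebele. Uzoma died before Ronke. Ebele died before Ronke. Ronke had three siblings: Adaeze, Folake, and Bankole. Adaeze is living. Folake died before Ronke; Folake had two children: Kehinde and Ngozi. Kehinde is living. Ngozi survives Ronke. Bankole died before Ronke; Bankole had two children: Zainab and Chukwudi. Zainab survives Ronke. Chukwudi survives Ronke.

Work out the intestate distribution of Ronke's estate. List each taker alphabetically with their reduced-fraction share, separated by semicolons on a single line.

Neither parent survives and there are no descendants, so the estate passes to Ronke's siblings and their issue per stirpes.
The estate is divided into 3 equal shares of 1/3 among Adaeze, Folake, Bankole.
Adaeze is living and takes 1/3.
Folake predeceased; the 1/3 allotted to Folake's branch passes to Folake's issue by representation.
The 1/3 is divided into 2 equal shares of 1/6 among Kehinde, Ngozi.
Kehinde is living and takes 1/6.
Ngozi is living and takes 1/6.
Bankole predeceased; the 1/3 allotted to Bankole's branch passes to Bankole's issue by representation.
The 1/3 is divided into 2 equal shares of 1/6 among Zainab, Chukwudi.
Zainab is living and takes 1/6.
Chukwudi is living and takes 1/6.

Adaeze 1/3; Chukwudi 1/6; Kehinde 1/6; Ngozi 1/6; Zainab 1/6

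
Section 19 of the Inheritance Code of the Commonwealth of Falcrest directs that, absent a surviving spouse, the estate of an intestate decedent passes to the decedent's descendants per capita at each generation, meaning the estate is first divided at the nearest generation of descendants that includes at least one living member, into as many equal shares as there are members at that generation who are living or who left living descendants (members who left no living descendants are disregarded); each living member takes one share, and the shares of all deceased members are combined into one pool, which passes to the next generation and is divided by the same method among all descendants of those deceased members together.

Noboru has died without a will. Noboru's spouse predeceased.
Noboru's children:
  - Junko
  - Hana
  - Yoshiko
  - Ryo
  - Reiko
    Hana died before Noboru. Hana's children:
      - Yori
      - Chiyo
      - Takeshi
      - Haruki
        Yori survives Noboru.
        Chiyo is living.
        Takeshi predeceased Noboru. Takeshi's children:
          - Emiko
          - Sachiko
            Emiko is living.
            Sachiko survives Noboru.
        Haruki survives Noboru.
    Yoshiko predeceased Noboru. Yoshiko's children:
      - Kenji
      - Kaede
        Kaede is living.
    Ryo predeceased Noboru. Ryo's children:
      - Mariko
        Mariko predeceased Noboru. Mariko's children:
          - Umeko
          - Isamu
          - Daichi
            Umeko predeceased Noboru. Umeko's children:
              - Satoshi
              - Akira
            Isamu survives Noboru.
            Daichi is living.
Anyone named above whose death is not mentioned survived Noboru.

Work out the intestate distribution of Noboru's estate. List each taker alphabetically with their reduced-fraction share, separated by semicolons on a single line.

Akira 3/175; Chiyo 3/35; Daichi 6/175; Emiko 6/175; Haruki 3/35; Isamu 6/175; Junko 1/5; Kaede 3/35; Kenji 3/35; Reiko 1/5; Sachiko 6/175; Satoshi 3/175; Yori 3/35

There is no surviving spouse, so the entire estate passes to Noboru's descendants per capita at each generation.
At generation 1 (Junko, Hana, Yoshiko, Ryo, Reiko) there are 5 shares of (1)/5 = 1/5 each.
Living: Junko and Reiko — each takes 1/5.
Deceased: Hana, Yoshiko, and Ryo. Their combined 3/5 is pooled and carried to generation 2.
At generation 2 (Yori, Chiyo, Takeshi, Haruki, Kenji, Kaede, Mariko) there are 7 shares of (3/5)/7 = 3/35 each.
Living: Yori, Chiyo, Haruki, Kenji, and Kaede — each takes 3/35.
Deceased: Takeshi and Mariko. Their combined 6/35 is pooled and carried to generation 3.
At generation 3 (Emiko, Sachiko, Umeko, Isamu, Daichi) there are 5 shares of (6/35)/5 = 6/175 each.
Living: Emiko, Sachiko, Isamu, and Daichi — each takes 6/175.
Deceased: Umeko. That 6/175 share is carried to generation 4.
At generation 4 (Satoshi, Akira) there are 2 shares of (6/175)/2 = 3/175 each.
Living: Satoshi and Akira — each takes 3/175.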